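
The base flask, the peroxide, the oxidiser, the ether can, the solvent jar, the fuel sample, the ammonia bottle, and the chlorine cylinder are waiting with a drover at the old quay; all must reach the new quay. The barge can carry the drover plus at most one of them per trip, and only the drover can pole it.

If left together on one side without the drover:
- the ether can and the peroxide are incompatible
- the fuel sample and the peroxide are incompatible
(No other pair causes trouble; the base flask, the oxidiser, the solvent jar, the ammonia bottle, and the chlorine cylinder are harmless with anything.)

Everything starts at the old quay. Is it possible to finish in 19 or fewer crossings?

Yes — this plan uses 17 crossings (≤ 19):
1. Drover goes to the new quay with the peroxide.  [the old quay: the ammonia bottle, the base flask, the chlorine cylinder, the ether can, the fuel sample, the oxidiser, the solvent jar | the new quay: the peroxide]
2. Drover goes back to the old quay alone.  [the old quay: the ammonia bottle, the base flask, the chlorine cylinder, the ether can, the fuel sample, the oxidiser, the solvent jar | the new quay: the peroxide]
3. Drover goes to the new quay with the base flask.  [the old quay: the ammonia bottle, the chlorine cylinder, the ether can, the fuel sample, the oxidiser, the solvent jar | the new quay: the base flask, the peroxide]
4. Drover goes back to the old quay alone.  [the old quay: the ammonia bottle, the chlorine cylinder, the ether can, the fuel sample, the oxidiser, the solvent jar | the new quay: the base flask, the peroxide]
5. Drover goes to the new quay with the oxidiser.  [the old quay: the ammonia bottle, the chlorine cylinder, the ether can, the fuel sample, the solvent jar | the new quay: the base flask, the oxidiser, the peroxide]
6. Drover goes back to the old quay alone.  [the old quay: the ammonia bottle, the chlorine cylinder, the ether can, the fuel sample, the solvent jar | the new quay: the base flask, the oxidiser, the peroxide]
7. Drover goes to the new quay with the ether can.  [the old quay: the ammonia bottle, the chlorine cylinder, the fuel sample, the solvent jar | the new quay: the base flask, the ether can, the oxidiser, the peroxide]
8. Drover goes back to the old quay with the peroxide.  [the old quay: the ammonia bottle, the chlorine cylinder, the fuel sample, the peroxide, the solvent jar | the new quay: the base flask, the ether can, the oxidiser]
9. Drover goes to the new quay with the fuel sample.  [the old quay: the ammonia bottle, the chlorine cylinder, the peroxide, the solvent jar | the new quay: the base flask, the ether can, the fuel sample, the oxidiser]
10. Drover goes back to the old quay alone.  [the old quay: the ammonia bottle, the chlorine cylinder, the peroxide, the solvent jar | the new quay: the base flask, the ether can, the fuel sample, the oxidiser]
11. Drover goes to the new quay with the solvent jar.  [the old quay: the ammonia bottle, the chlorine cylinder, the peroxide | the new quay: the base flask, the ether can, the fuel sample, the oxidiser, the solvent jar]
12. Drover goes back to the old quay alone.  [the old quay: the ammonia bottle, the chlorine cylinder, the peroxide | the new quay: the base flask, the ether can, the fuel sample, the oxidiser, the solvent jar]
13. Drover goes to the new quay with the ammonia bottle.  [the old quay: the chlorine cylinder, the peroxide | the new quay: the ammonia bottle, the base flask, the ether can, the fuel sample, the oxidiser, the solvent jar]
14. Drover goes back to the old quay alone.  [the old quay: the chlorine cylinder, the peroxide | the new quay: the ammonia bottle, the base flask, the ether can, the fuel sample, the oxidiser, the solvent jar]
15. Drover goes to the new quay with the chlorine cylinder.  [the old quay: the peroxide | the new quay: the ammonia bottle, the base flask, the chlorine cylinder, the ether can, the fuel sample, the oxidiser, the solvent jar]
16. Drover goes back to the old quay alone.  [the old quay: the peroxide | the new quay: the ammonia bottle, the base flask, the chlorine cylinder, the ether can, the fuel sample, the oxidiser, the solvent jar]
17. Drover goes to the new quay with the peroxide.  [the old quay: — | the new quay: the ammonia bottle, the base flask, the chlorine cylinder, the ether can, the fuel sample, the oxidiser, the peroxide, the solvent jar]

Yes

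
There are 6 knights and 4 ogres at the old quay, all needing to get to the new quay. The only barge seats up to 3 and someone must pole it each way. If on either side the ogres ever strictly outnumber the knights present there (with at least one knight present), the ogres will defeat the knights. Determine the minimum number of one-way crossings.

Counting alone: each trip to the new quay takes at most 3 across and each return brings at least 1 back, so after t trips out (and t−1 returns) at most 3t − (t−1) of the 10 are across; that first reaches 10 at t = 5, so at least 9 crossings are needed.
The plan below uses exactly 9 crossings, so it is optimal:
1. 2 ogres → the new quay.  (the old quay: 6K 2O; the new quay: 0K 2O)
2. 1 ogre ← the old quay.  (the old quay: 6K 3O; the new quay: 0K 1O)
3. 3 ogres → the new quay.  (the old quay: 6K 0O; the new quay: 0K 4O)
4. 1 ogre ← the old quay.  (the old quay: 6K 1O; the new quay: 0K 3O)
5. 3 knights → the new quay.  (the old quay: 3K 1O; the new quay: 3K 3O)
6. 1 ogre ← the old quay.  (the old quay: 3K 2O; the new quay: 3K 2O)
7. 1 knight and 2 ogres → the new quay.  (the old quay: 2K 0O; the new quay: 4K 4O)
8. 1 ogre ← the old quay.  (the old quay: 2K 1O; the new quay: 4K 3O)
9. 2 knights and 1 ogre → the new quay.  (the old quay: 0K 0O; the new quay: 6K 4O)

9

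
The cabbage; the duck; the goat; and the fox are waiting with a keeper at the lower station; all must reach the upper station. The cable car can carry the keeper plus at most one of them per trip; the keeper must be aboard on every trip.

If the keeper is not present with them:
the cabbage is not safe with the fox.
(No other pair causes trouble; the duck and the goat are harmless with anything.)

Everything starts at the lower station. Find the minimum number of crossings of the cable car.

Counting alone: the keeper can take at most 1 across per trip to the upper station, so moving all 4 needs at least 4 loaded trips out, with a return between consecutive ones — at least 7 crossings.
The plan below uses exactly 7 crossings, so it is optimal:
1. Keeper goes to the upper station with the cabbage.
2. Keeper goes back to the lower station alone.
3. Keeper goes to the upper station with the duck.
4. Keeper goes back to the lower station alone.
5. Keeper goes to the upper station with the goat.
6. Keeper goes back to the lower station alone.
7. Keeper goes to the upper station with the fox.

7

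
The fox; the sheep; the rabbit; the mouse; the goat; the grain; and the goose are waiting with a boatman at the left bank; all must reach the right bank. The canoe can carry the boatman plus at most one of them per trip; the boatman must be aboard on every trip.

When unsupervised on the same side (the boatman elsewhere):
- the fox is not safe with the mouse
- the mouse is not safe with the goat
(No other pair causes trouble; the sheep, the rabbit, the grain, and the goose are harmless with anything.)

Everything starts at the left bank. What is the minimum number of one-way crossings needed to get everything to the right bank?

15

Counting alone: the boatman can take at most 1 across per trip to the right bank, so moving all 7 needs at least 7 loaded trips out, with a return between consecutive ones — at least 13 crossings.
The safety rule pushes this higher. Following every safe sequence of crossings, the most of the 7 that can be at the right bank as the canoe arrives there on crossing 13 is 6 — never all 7.
So no plan with fewer than 15 crossings exists, and this one achieves 15:
1. Boatman goes to the right bank with the mouse.  [the left bank: the fox, the goat, the goose, the grain, the rabbit, the sheep | the right bank: the mouse]
2. Boatman goes back to the left bank alone.  [the left bank: the fox, the goat, the goose, the grain, the rabbit, the sheep | the right bank: the mouse]
3. Boatman goes to the right bank with the fox.  [the left bank: the goat, the goose, the grain, the rabbit, the sheep | the right bank: the fox, the mouse]
4. Boatman goes back to the left bank with the mouse.  [the left bank: the goat, the goose, the grain, the mouse, the rabbit, the sheep | the right bank: the fox]
5. Boatman goes to the right bank with the goat.  [the left bank: the goose, the grain, the mouse, the rabbit, the sheep | the right bank: the fox, the goat]
6. Boatman goes back to the left bank alone.  [the left bank: the goose, the grain, the mouse, the rabbit, the sheep | the right bank: the fox, the goat]
7. Boatman goes to the right bank with the sheep.  [the left bank: the goose, the grain, the mouse, the rabbit | the right bank: the fox, the goat, the sheep]
8. Boatman goes back to the left bank alone.  [the left bank: the goose, the grain, the mouse, the rabbit | the right bank: the fox, the goat, the sheep]
9. Boatman goes to the right bank with the rabbit.  [the left bank: the goose, the grain, the mouse | the right bank: the fox, the goat, the rabbit, the sheep]
10. Boatman goes back to the left bank alone.  [the left bank: the goose, the grain, the mouse | the right bank: the fox, the goat, the rabbit, the sheep]
11. Boatman goes to the right bank with the grain.  [the left bank: the goose, the mouse | the right bank: the fox, the goat, the grain, the rabbit, the sheep]
12. Boatman goes back to the left bank alone.  [the left bank: the goose, the mouse | the right bank: the fox, the goat, the grain, the rabbit, the sheep]
13. Boatman goes to the right bank with the goose.  [the left bank: the mouse | the right bank: the fox, the goat, the goose, the grain, the rabbit, the sheep]
14. Boatman goes back to the left bank alone.  [the left bank: the mouse | the right bank: the fox, the goat, the goose, the grain, the rabbit, the sheep]
15. Boatman goes to the right bank with the mouse.  [the left bank: — | the right bank: the fox, the goat, the goose, the grain, the mouse, the rabbit, the sheep]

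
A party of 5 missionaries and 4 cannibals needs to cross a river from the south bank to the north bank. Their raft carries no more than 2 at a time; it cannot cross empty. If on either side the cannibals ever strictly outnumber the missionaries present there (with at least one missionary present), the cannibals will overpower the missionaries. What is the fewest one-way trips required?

Counting alone: each trip to the north bank takes at most 2 across and each return brings at least 1 back, so after t trips out (and t−1 returns) at most 2t − (t−1) of the 9 are across; that first reaches 9 at t = 8, so at least 15 crossings are needed.
The plan below uses exactly 15 crossings, so it is optimal:
1. 2 cannibals → the north bank.  (the south bank: 5M 2C; the north bank: 0M 2C)
2. 1 cannibal ← the south bank.  (the south bank: 5M 3C; the north bank: 0M 1C)
3. 2 cannibals → the north bank.  (the south bank: 5M 1C; the north bank: 0M 3C)
4. 1 cannibal ← the south bank.  (the south bank: 5M 2C; the north bank: 0M 2C)
5. 2 missionaries → the north bank.  (the south bank: 3M 2C; the north bank: 2M 2C)
6. 1 cannibal ← the south bank.  (the south bank: 3M 3C; the north bank: 2M 1C)
7. 1 missionary and 1 cannibal → the north bank.  (the south bank: 2M 2C; the north bank: 3M 2C)
8. 1 missionary ← the south bank.  (the south bank: 3M 2C; the north bank: 2M 2C)
9. 1 missionary and 1 cannibal → the north bank.  (the south bank: 2M 1C; the north bank: 3M 3C)
10. 1 cannibal ← the south bank.  (the south bank: 2M 2C; the north bank: 3M 2C)
11. 1 missionary and 1 cannibal → the north bank.  (the south bank: 1M 1C; the north bank: 4M 3C)
12. 1 missionary ← the south bank.  (the south bank: 2M 1C; the north bank: 3M 3C)
13. 1 missionary and 1 cannibal → the north bank.  (the south bank: 1M 0C; the north bank: 4M 4C)
14. 1 cannibal ← the south bank.  (the south bank: 1M 1C; the north bank: 4M 3C)
15. 1 missionary and 1 cannibal → the north bank.  (the south bank: 0M 0C; the north bank: 5M 4C)

15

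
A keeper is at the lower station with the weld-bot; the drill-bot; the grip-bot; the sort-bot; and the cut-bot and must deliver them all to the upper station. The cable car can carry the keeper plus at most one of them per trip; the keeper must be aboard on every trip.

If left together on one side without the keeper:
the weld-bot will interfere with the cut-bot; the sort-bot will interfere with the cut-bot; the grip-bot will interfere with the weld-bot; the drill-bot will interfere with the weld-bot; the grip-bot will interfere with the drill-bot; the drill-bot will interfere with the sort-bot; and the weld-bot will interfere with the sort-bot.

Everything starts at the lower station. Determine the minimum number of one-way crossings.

Whatever the first load, the items left behind include a forbidden pair without the keeper. No opening move is safe, so no plan exists.

impossible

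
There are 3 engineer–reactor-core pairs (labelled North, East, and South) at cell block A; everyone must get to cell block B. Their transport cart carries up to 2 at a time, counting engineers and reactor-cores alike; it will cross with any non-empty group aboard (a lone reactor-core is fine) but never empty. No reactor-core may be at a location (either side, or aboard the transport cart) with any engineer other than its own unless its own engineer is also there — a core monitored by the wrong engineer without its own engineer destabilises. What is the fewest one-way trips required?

Counting alone: each trip to cell block B takes at most 2 across and each return brings at least 1 back, so after t trips out (and t−1 returns) at most 2t − (t−1) of the 6 are across; that first reaches 6 at t = 5, so at least 9 crossings are needed.
The safety rule pushes this higher. Following every safe sequence of crossings, the most of the 6 that can be at cell block B as the transport cart arrives there on crossing 9 is 5 — never all 6.
So no plan with fewer than 11 crossings exists, and this one achieves 11:
1. engineer North and reactor-core North cross → cell block B.
2. engineer North crosses ← cell block A.
3. reactor-core East and reactor-core South cross → cell block B.
4. reactor-core North crosses ← cell block A.
5. engineer East and engineer South cross → cell block B.
6. engineer East and reactor-core East cross ← cell block A.
7. engineer East and engineer North cross → cell block B.
8. reactor-core South crosses ← cell block A.
9. reactor-core East and reactor-core North cross → cell block B.
10. engineer South crosses ← cell block A.
11. engineer South and reactor-core South cross → cell block B.

11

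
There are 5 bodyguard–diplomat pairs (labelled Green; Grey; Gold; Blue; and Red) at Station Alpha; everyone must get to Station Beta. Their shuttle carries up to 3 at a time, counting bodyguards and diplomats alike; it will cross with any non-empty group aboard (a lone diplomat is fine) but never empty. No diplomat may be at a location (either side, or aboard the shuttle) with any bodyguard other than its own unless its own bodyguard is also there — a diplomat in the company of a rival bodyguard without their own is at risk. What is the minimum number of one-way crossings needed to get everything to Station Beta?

11

Counting alone: each trip to Station Beta takes at most 3 across and each return brings at least 1 back, so after t trips out (and t−1 returns) at most 3t − (t−1) of the 10 are across; that first reaches 10 at t = 5, so at least 9 crossings are needed.
The safety rule pushes this higher. Following every safe sequence of crossings, the most of the 10 that can be at Station Beta as the shuttle arrives there on crossing 9 is 9 — never all 10.
So no plan with fewer than 11 crossings exists, and this one achieves 11:
1. bodyguard Green and diplomat Green cross → Station Beta.
2. bodyguard Green crosses ← Station Alpha.
3. diplomat Blue, diplomat Gold, and diplomat Grey cross → Station Beta.
4. diplomat Green crosses ← Station Alpha.
5. bodyguard Blue, bodyguard Gold, and bodyguard Grey cross → Station Beta.
6. bodyguard Grey and diplomat Grey cross ← Station Alpha.
7. bodyguard Green, bodyguard Grey, and bodyguard Red cross → Station Beta.
8. diplomat Gold crosses ← Station Alpha.
9. diplomat Green and diplomat Grey cross → Station Beta.
10. diplomat Green crosses ← Station Alpha.
11. diplomat Gold, diplomat Green, and diplomat Red cross → Station Beta.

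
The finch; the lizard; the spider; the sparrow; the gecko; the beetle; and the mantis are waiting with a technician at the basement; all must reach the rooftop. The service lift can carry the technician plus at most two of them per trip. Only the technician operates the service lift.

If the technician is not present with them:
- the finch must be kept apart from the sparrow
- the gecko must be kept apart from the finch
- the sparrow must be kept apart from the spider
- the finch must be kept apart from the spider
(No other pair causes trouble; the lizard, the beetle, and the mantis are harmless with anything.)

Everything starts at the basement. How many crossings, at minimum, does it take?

11

Counting alone: the technician can take at most 2 across per trip to the rooftop, so moving all 7 needs at least 4 loaded trips out, with a return between consecutive ones — at least 7 crossings.
The safety rule pushes this higher. Following every safe sequence of crossings, the most of the 7 that can be at the rooftop as the service lift arrives there on crossings 7, 9 is 5, 6 respectively — never all 7.
So no plan with fewer than 11 crossings exists, and this one achieves 11:
1. Technician goes to the rooftop with the finch and the spider.
2. Technician goes back to the basement with the finch.
3. Technician goes to the rooftop with the finch and the lizard.
4. Technician goes back to the basement with the finch.
5. Technician goes to the rooftop with the finch and the gecko.
6. Technician goes back to the basement with the finch.
7. Technician goes to the rooftop with the beetle and the finch.
8. Technician goes back to the basement with the finch.
9. Technician goes to the rooftop with the finch and the mantis.
10. Technician goes back to the basement with the finch.
11. Technician goes to the rooftop with the finch and the sparrow.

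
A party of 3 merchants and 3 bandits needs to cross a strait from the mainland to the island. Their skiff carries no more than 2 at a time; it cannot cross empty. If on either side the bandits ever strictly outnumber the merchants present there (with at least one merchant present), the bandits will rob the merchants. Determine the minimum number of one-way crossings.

Counting alone: each trip to the island takes at most 2 across and each return brings at least 1 back, so after t trips out (and t−1 returns) at most 2t − (t−1) of the 6 are across; that first reaches 6 at t = 5, so at least 9 crossings are needed.
The safety rule pushes this higher. Following every safe sequence of crossings, the most of the 6 that can be at the island as the skiff arrives there on crossing 9 is 5 — never all 6.
So no plan with fewer than 11 crossings exists, and this one achieves 11:
1. 2 bandits → the island.  (the mainland: 3M 1B; the island: 0M 2B)
2. 1 bandit ← the mainland.  (the mainland: 3M 2B; the island: 0M 1B)
3. 2 bandits → the island.  (the mainland: 3M 0B; the island: 0M 3B)
4. 1 bandit ← the mainland.  (the mainland: 3M 1B; the island: 0M 2B)
5. 2 merchants → the island.  (the mainland: 1M 1B; the island: 2M 2B)
6. 1 merchant and 1 bandit ← the mainland.  (the mainland: 2M 2B; the island: 1M 1B)
7. 2 merchants → the island.  (the mainland: 0M 2B; the island: 3M 1B)
8. 1 bandit ← the mainland.  (the mainland: 0M 3B; the island: 3M 0B)
9. 2 bandits → the island.  (the mainland: 0M 1B; the island: 3M 2B)
10. 1 bandit ← the mainland.  (the mainland: 0M 2B; the island: 3M 1B)
11. 2 bandits → the island.  (the mainland: 0M 0B; the island: 3M 3B)

11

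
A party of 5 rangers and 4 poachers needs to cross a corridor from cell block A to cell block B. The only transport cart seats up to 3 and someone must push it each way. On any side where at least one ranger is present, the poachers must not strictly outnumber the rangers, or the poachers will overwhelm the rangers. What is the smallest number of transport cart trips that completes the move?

Counting alone: each trip to cell block B takes at most 3 across and each return brings at least 1 back, so after t trips out (and t−1 returns) at most 3t − (t−1) of the 9 are across; that first reaches 9 at t = 4, so at least 7 crossings are needed.
The plan below uses exactly 7 crossings, so it is optimal:
1. 3 poachers → cell block B.  (cell block A: 5R 1P; cell block B: 0R 3P)
2. 1 poacher ← cell block A.  (cell block A: 5R 2P; cell block B: 0R 2P)
3. 3 rangers → cell block B.  (cell block A: 2R 2P; cell block B: 3R 2P)
4. 1 ranger ← cell block A.  (cell block A: 3R 2P; cell block B: 2R 2P)
5. 2 rangers and 1 poacher → cell block B.  (cell block A: 1R 1P; cell block B: 4R 3P)
6. 1 ranger ← cell block A.  (cell block A: 2R 1P; cell block B: 3R 3P)
7. 2 rangers and 1 poacher → cell block B.  (cell block A: 0R 0P; cell block B: 5R 4P)

7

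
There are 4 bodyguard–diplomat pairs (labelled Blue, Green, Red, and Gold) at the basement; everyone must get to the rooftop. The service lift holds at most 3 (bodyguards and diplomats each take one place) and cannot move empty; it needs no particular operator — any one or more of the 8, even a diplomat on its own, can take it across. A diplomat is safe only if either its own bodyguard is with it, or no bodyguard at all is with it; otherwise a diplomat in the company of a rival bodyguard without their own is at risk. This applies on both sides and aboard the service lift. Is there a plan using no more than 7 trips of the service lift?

No

Counting alone: each trip to the rooftop takes at most 3 across and each return brings at least 1 back, so after t trips out (and t−1 returns) at most 3t − (t−1) of the 8 are across; that first reaches 8 at t = 4, so at least 7 crossings are needed.
The safety rule pushes this higher. Following every safe sequence of crossings, the most of the 8 that can be at the rooftop as the service lift arrives there on crossing 7 is 7 — never all 8.
So the move cannot be finished within 7 crossings. (The shortest complete plan takes 9:)
1. bodyguard Blue and diplomat Blue cross → the rooftop.
2. bodyguard Blue crosses ← the basement.
3. bodyguard Blue, bodyguard Green, and diplomat Green cross → the rooftop.
4. bodyguard Blue and diplomat Blue cross ← the basement.
5. bodyguard Blue, bodyguard Gold, and bodyguard Red cross → the rooftop.
6. diplomat Green crosses ← the basement.
7. diplomat Blue and diplomat Green cross → the rooftop.
8. diplomat Blue crosses ← the basement.
9. diplomat Blue, diplomat Gold, and diplomat Red cross → the rooftop.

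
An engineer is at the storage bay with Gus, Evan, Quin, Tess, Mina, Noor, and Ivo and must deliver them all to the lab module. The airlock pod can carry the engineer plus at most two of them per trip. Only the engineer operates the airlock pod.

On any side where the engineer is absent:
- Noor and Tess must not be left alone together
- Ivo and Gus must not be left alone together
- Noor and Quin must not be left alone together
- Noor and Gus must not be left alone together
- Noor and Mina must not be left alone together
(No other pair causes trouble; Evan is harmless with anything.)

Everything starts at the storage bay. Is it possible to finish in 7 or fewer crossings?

No

Counting alone: the engineer can take at most 2 across per trip to the lab module, so moving all 7 needs at least 4 loaded trips out, with a return between consecutive ones — at least 7 crossings.
The safety rule pushes this higher. Following every safe sequence of crossings, the most of the 7 that can be at the lab module as the airlock pod arrives there on crossing 7 is 6 — never all 7.
So the move cannot be finished within 7 crossings. (The shortest complete plan takes 9:)
1. Engineer goes to the lab module with Gus and Noor.  [the storage bay: Evan, Ivo, Mina, Quin, Tess | the lab module: Gus, Noor]
2. Engineer goes back to the storage bay with Gus.  [the storage bay: Evan, Gus, Ivo, Mina, Quin, Tess | the lab module: Noor]
3. Engineer goes to the lab module with Evan and Gus.  [the storage bay: Ivo, Mina, Quin, Tess | the lab module: Evan, Gus, Noor]
4. Engineer goes back to the storage bay with Gus.  [the storage bay: Gus, Ivo, Mina, Quin, Tess | the lab module: Evan, Noor]
5. Engineer goes to the lab module with Gus and Quin.  [the storage bay: Ivo, Mina, Tess | the lab module: Evan, Gus, Noor, Quin]
6. Engineer goes back to the storage bay with Noor.  [the storage bay: Ivo, Mina, Noor, Tess | the lab module: Evan, Gus, Quin]
7. Engineer goes to the lab module with Mina and Tess.  [the storage bay: Ivo, Noor | the lab module: Evan, Gus, Mina, Quin, Tess]
8. Engineer goes back to the storage bay alone.  [the storage bay: Ivo, Noor | the lab module: Evan, Gus, Mina, Quin, Tess]
9. Engineer goes to the lab module with Ivo and Noor.  [the storage bay: — | the lab module: Evan, Gus, Ivo, Mina, Noor, Quin, Tess]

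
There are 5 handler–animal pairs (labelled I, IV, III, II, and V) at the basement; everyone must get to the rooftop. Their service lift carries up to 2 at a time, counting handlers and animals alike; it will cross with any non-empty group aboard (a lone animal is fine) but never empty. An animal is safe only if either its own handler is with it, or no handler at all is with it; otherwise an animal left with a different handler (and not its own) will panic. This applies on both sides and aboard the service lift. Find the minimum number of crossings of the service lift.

impossible

Following every safe sequence of crossings from the start, the most of the 10 that can be at the rooftop as the service lift arrives there on crossings 1, 3, 5, 7 is 2, 3, 4, 5 respectively; the best ever achieved is 5 of 10.
From crossing 9 on, no configuration arises that was not already reachable earlier: only 82 distinct safe configurations (who is on which side, and where the service lift is) can ever be reached, none of them has everyone across, and every continuation just revisits them. So no valid plan exists.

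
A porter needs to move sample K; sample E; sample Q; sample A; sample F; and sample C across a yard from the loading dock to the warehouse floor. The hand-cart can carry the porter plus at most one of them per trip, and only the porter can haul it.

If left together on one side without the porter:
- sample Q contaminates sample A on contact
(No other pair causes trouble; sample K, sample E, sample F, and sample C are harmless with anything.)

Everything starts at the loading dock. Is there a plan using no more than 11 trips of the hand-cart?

Yes

Yes — this plan uses 11 crossings (≤ 11):
1. Porter goes to the warehouse floor with sample Q.  [the loading dock: sample A, sample C, sample E, sample F, sample K | the warehouse floor: sample Q]
2. Porter goes back to the loading dock alone.  [the loading dock: sample A, sample C, sample E, sample F, sample K | the warehouse floor: sample Q]
3. Porter goes to the warehouse floor with sample K.  [the loading dock: sample A, sample C, sample E, sample F | the warehouse floor: sample K, sample Q]
4. Porter goes back to the loading dock alone.  [the loading dock: sample A, sample C, sample E, sample F | the warehouse floor: sample K, sample Q]
5. Porter goes to the warehouse floor with sample E.  [the loading dock: sample A, sample C, sample F | the warehouse floor: sample E, sample K, sample Q]
6. Porter goes back to the loading dock alone.  [the loading dock: sample A, sample C, sample F | the warehouse floor: sample E, sample K, sample Q]
7. Porter goes to the warehouse floor with sample F.  [the loading dock: sample A, sample C | the warehouse floor: sample E, sample F, sample K, sample Q]
8. Porter goes back to the loading dock alone.  [the loading dock: sample A, sample C | the warehouse floor: sample E, sample F, sample K, sample Q]
9. Porter goes to the warehouse floor with sample C.  [the loading dock: sample A | the warehouse floor: sample C, sample E, sample F, sample K, sample Q]
10. Porter goes back to the loading dock alone.  [the loading dock: sample A | the warehouse floor: sample C, sample E, sample F, sample K, sample Q]
11. Porter goes to the warehouse floor with sample A.  [the loading dock: — | the warehouse floor: sample A, sample C, sample E, sample F, sample K, sample Q]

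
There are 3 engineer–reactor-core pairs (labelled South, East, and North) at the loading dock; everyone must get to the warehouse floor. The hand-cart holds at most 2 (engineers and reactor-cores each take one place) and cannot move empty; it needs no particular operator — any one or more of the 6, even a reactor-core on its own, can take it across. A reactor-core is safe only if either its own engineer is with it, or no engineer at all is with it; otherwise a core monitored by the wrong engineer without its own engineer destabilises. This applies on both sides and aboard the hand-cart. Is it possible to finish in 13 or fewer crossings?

Yes — this plan uses 11 crossings (≤ 13):
1. engineer South and reactor-core South cross → the warehouse floor.
2. engineer South crosses ← the loading dock.
3. reactor-core East and reactor-core North cross → the warehouse floor.
4. reactor-core South crosses ← the loading dock.
5. engineer East and engineer North cross → the warehouse floor.
6. engineer East and reactor-core East cross ← the loading dock.
7. engineer East and engineer South cross → the warehouse floor.
8. reactor-core North crosses ← the loading dock.
9. reactor-core East and reactor-core South cross → the warehouse floor.
10. engineer North crosses ← the loading dock.
11. engineer North and reactor-core North cross → the warehouse floor.

Yes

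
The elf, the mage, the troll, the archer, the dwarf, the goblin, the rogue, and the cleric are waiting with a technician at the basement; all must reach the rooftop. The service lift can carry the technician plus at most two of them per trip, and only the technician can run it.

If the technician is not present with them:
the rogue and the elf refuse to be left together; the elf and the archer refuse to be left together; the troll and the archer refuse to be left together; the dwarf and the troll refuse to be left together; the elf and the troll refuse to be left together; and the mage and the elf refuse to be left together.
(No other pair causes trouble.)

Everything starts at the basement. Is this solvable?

1. Technician goes to the rooftop with the elf and the troll.  [the basement: the archer, the cleric, the dwarf, the goblin, the mage, the rogue | the rooftop: the elf, the troll]
2. Technician goes back to the basement with the elf.  [the basement: the archer, the cleric, the dwarf, the elf, the goblin, the mage, the rogue | the rooftop: the troll]
3. Technician goes to the rooftop with the elf and the mage.  [the basement: the archer, the cleric, the dwarf, the goblin, the rogue | the rooftop: the elf, the mage, the troll]
4. Technician goes back to the basement with the elf.  [the basement: the archer, the cleric, the dwarf, the elf, the goblin, the rogue | the rooftop: the mage, the troll]
5. Technician goes to the rooftop with the elf and the goblin.  [the basement: the archer, the cleric, the dwarf, the rogue | the rooftop: the elf, the goblin, the mage, the troll]
6. Technician goes back to the basement with the elf.  [the basement: the archer, the cleric, the dwarf, the elf, the rogue | the rooftop: the goblin, the mage, the troll]
7. Technician goes to the rooftop with the elf and the rogue.  [the basement: the archer, the cleric, the dwarf | the rooftop: the elf, the goblin, the mage, the rogue, the troll]
8. Technician goes back to the basement with the elf.  [the basement: the archer, the cleric, the dwarf, the elf | the rooftop: the goblin, the mage, the rogue, the troll]
9. Technician goes to the rooftop with the cleric and the elf.  [the basement: the archer, the dwarf | the rooftop: the cleric, the elf, the goblin, the mage, the rogue, the troll]
10. Technician goes back to the basement with the elf.  [the basement: the archer, the dwarf, the elf | the rooftop: the cleric, the goblin, the mage, the rogue, the troll]
11. Technician goes to the rooftop with the archer and the dwarf.  [the basement: the elf | the rooftop: the archer, the cleric, the dwarf, the goblin, the mage, the rogue, the troll]
12. Technician goes back to the basement with the troll.  [the basement: the elf, the troll | the rooftop: the archer, the cleric, the dwarf, the goblin, the mage, the rogue]
13. Technician goes to the rooftop with the elf and the troll.  [the basement: — | the rooftop: the archer, the cleric, the dwarf, the elf, the goblin, the mage, the rogue, the troll]

Yes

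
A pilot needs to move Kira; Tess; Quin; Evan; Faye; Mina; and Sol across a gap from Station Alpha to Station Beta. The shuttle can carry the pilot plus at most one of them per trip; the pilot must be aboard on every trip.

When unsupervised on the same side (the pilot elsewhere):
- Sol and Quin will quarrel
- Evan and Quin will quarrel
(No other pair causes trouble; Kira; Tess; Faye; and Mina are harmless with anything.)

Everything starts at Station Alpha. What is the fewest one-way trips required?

Counting alone: the pilot can take at most 1 across per trip to Station Beta, so moving all 7 needs at least 7 loaded trips out, with a return between consecutive ones — at least 13 crossings.
The safety rule pushes this higher. Following every safe sequence of crossings, the most of the 7 that can be at Station Beta as the shuttle arrives there on crossing 13 is 6 — never all 7.
So no plan with fewer than 15 crossings exists, and this one achieves 15:
1. Pilot goes to Station Beta with Quin.  [Station Alpha: Evan, Faye, Kira, Mina, Sol, Tess | Station Beta: Quin]
2. Pilot goes back to Station Alpha alone.  [Station Alpha: Evan, Faye, Kira, Mina, Sol, Tess | Station Beta: Quin]
3. Pilot goes to Station Beta with Kira.  [Station Alpha: Evan, Faye, Mina, Sol, Tess | Station Beta: Kira, Quin]
4. Pilot goes back to Station Alpha alone.  [Station Alpha: Evan, Faye, Mina, Sol, Tess | Station Beta: Kira, Quin]
5. Pilot goes to Station Beta with Tess.  [Station Alpha: Evan, Faye, Mina, Sol | Station Beta: Kira, Quin, Tess]
6. Pilot goes back to Station Alpha alone.  [Station Alpha: Evan, Faye, Mina, Sol | Station Beta: Kira, Quin, Tess]
7. Pilot goes to Station Beta with Evan.  [Station Alpha: Faye, Mina, Sol | Station Beta: Evan, Kira, Quin, Tess]
8. Pilot goes back to Station Alpha with Quin.  [Station Alpha: Faye, Mina, Quin, Sol | Station Beta: Evan, Kira, Tess]
9. Pilot goes to Station Beta with Sol.  [Station Alpha: Faye, Mina, Quin | Station Beta: Evan, Kira, Sol, Tess]
10. Pilot goes back to Station Alpha alone.  [Station Alpha: Faye, Mina, Quin | Station Beta: Evan, Kira, Sol, Tess]
11. Pilot goes to Station Beta with Faye.  [Station Alpha: Mina, Quin | Station Beta: Evan, Faye, Kira, Sol, Tess]
12. Pilot goes back to Station Alpha alone.  [Station Alpha: Mina, Quin | Station Beta: Evan, Faye, Kira, Sol, Tess]
13. Pilot goes to Station Beta with Mina.  [Station Alpha: Quin | Station Beta: Evan, Faye, Kira, Mina, Sol, Tess]
14. Pilot goes back to Station Alpha alone.  [Station Alpha: Quin | Station Beta: Evan, Faye, Kira, Mina, Sol, Tess]
15. Pilot goes to Station Beta with Quin.  [Station Alpha: — | Station Beta: Evan, Faye, Kira, Mina, Quin, Sol, Tess]

15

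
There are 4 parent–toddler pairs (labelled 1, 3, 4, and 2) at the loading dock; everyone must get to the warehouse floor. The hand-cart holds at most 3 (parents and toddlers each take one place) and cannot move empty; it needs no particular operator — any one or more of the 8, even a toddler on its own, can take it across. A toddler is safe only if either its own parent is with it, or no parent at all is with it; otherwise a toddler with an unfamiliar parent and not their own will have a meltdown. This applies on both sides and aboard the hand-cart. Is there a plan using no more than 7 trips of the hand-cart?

No

Counting alone: each trip to the warehouse floor takes at most 3 across and each return brings at least 1 back, so after t trips out (and t−1 returns) at most 3t − (t−1) of the 8 are across; that first reaches 8 at t = 4, so at least 7 crossings are needed.
The safety rule pushes this higher. Following every safe sequence of crossings, the most of the 8 that can be at the warehouse floor as the hand-cart arrives there on crossing 7 is 7 — never all 8.
So the move cannot be finished within 7 crossings. (The shortest complete plan takes 9:)
1. parent 1 and toddler 1 cross → the warehouse floor.
2. parent 1 crosses ← the loading dock.
3. parent 1, parent 3, and toddler 3 cross → the warehouse floor.
4. parent 1 and toddler 1 cross ← the loading dock.
5. parent 1, parent 2, and parent 4 cross → the warehouse floor.
6. toddler 3 crosses ← the loading dock.
7. toddler 1 and toddler 3 cross → the warehouse floor.
8. toddler 1 crosses ← the loading dock.
9. toddler 1, toddler 2, and toddler 4 cross → the warehouse floor.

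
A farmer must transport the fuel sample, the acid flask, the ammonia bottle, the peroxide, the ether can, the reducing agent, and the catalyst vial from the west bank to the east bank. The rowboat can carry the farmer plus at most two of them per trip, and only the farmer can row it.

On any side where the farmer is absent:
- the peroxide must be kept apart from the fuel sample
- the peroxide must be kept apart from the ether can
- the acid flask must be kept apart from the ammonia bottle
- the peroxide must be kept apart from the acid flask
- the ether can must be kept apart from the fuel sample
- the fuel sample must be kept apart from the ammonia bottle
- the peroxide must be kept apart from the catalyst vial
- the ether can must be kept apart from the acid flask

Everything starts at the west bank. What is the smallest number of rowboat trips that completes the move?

Whatever the first load, the items left behind include a forbidden pair without the farmer. No opening move is safe, so no plan exists.

impossible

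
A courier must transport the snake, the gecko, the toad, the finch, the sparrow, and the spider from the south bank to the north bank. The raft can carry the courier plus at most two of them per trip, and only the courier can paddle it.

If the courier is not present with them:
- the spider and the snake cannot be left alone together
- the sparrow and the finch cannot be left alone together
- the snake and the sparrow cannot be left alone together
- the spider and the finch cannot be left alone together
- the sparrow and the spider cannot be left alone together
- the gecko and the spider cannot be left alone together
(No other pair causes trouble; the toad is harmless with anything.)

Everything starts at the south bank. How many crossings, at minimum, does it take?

Counting alone: the courier can take at most 2 across per trip to the north bank, so moving all 6 needs at least 3 loaded trips out, with a return between consecutive ones — at least 5 crossings.
The safety rule pushes this higher. Following every safe sequence of crossings, the most of the 6 that can be at the north bank as the raft arrives there on crossings 5, 7 is 4, 5 respectively — never all 6.
So no plan with fewer than 9 crossings exists, and this one achieves 9:
1. Courier goes to the north bank with the sparrow and the spider.  [the south bank: the finch, the gecko, the snake, the toad | the north bank: the sparrow, the spider]
2. Courier goes back to the south bank with the sparrow.  [the south bank: the finch, the gecko, the snake, the sparrow, the toad | the north bank: the spider]
3. Courier goes to the north bank with the finch and the snake.  [the south bank: the gecko, the sparrow, the toad | the north bank: the finch, the snake, the spider]
4. Courier goes back to the south bank with the spider.  [the south bank: the gecko, the sparrow, the spider, the toad | the north bank: the finch, the snake]
5. Courier goes to the north bank with the gecko and the sparrow.  [the south bank: the spider, the toad | the north bank: the finch, the gecko, the snake, the sparrow]
6. Courier goes back to the south bank with the sparrow.  [the south bank: the sparrow, the spider, the toad | the north bank: the finch, the gecko, the snake]
7. Courier goes to the north bank with the sparrow and the toad.  [the south bank: the spider | the north bank: the finch, the gecko, the snake, the sparrow, the toad]
8. Courier goes back to the south bank with the sparrow.  [the south bank: the sparrow, the spider | the north bank: the finch, the gecko, the snake, the toad]
9. Courier goes to the north bank with the sparrow and the spider.  [the south bank: — | the north bank: the finch, the gecko, the snake, the sparrow, the spider, the toad]

9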